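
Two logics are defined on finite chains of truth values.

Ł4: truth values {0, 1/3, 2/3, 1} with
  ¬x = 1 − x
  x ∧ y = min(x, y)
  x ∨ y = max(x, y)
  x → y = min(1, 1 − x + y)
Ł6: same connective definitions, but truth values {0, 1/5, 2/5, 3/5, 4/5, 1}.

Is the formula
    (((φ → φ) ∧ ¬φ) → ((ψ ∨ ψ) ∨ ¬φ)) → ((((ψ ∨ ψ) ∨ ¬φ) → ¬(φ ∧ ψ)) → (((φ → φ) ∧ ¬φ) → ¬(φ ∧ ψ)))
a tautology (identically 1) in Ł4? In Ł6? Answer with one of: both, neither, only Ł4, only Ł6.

In Ł4: every assignment gives 1 — tautology.
In Ł6: every assignment gives 1 — tautology.

both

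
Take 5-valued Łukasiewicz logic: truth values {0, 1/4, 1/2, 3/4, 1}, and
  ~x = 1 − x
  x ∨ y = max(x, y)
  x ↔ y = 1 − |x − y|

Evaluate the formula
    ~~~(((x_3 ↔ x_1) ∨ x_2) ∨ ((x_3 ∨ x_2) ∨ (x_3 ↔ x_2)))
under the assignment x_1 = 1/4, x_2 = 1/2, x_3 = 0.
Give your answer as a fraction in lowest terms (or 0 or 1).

x_3 ↔ x_1 = 0 ↔ 1/4 = 3/4
(x_3 ↔ x_1) ∨ x_2 = 3/4 ∨ 1/2 = 3/4
x_3 ∨ x_2 = 0 ∨ 1/2 = 1/2
x_3 ↔ x_2 = 0 ↔ 1/2 = 1/2
(x_3 ∨ x_2) ∨ (x_3 ↔ x_2) = 1/2 ∨ 1/2 = 1/2
((x_3 ↔ x_1) ∨ x_2) ∨ ((x_3 ∨ x_2) ∨ (x_3 ↔ x_2)) = 3/4 ∨ 1/2 = 3/4
~(((x_3 ↔ x_1) ∨ x_2) ∨ ((x_3 ∨ x_2) ∨ (x_3 ↔ x_2))) = ~3/4 = 1/4
~~(((x_3 ↔ x_1) ∨ x_2) ∨ ((x_3 ∨ x_2) ∨ (x_3 ↔ x_2))) = ~1/4 = 3/4
~~~(((x_3 ↔ x_1) ∨ x_2) ∨ ((x_3 ∨ x_2) ∨ (x_3 ↔ x_2))) = ~3/4 = 1/4

1/4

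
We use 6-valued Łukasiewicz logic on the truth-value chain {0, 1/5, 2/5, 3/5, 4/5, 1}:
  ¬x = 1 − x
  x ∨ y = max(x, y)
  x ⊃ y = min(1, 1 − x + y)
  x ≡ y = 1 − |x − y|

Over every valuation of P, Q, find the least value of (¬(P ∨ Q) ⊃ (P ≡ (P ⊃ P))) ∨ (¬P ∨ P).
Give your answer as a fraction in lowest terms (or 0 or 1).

Take P = 1/5, Q = 0:
P ∨ Q = 1/5 ∨ 0 = 1/5
¬(P ∨ Q) = ¬1/5 = 4/5
P ⊃ P = 1/5 ⊃ 1/5 = 1
P ≡ (P ⊃ P) = 1/5 ≡ 1 = 1/5
¬(P ∨ Q) ⊃ (P ≡ (P ⊃ P)) = 4/5 ⊃ 1/5 = 2/5
¬P = ¬1/5 = 4/5
¬P ∨ P = 4/5 ∨ 1/5 = 4/5
(¬(P ∨ Q) ⊃ (P ≡ (P ⊃ P))) ∨ (¬P ∨ P) = 2/5 ∨ 4/5 = 4/5
No assignment yields a value below 4/5, so this is the minimum.

4/5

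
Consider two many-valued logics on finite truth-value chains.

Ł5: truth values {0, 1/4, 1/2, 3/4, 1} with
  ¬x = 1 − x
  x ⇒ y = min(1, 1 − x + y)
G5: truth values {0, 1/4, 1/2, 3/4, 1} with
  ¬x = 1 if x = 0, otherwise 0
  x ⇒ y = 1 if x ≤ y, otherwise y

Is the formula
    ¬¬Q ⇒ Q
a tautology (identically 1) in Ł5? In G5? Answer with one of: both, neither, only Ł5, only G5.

In Ł5: every assignment gives 1 — tautology.
In G5: at Q = 1/4 the value is 1/4 — not a tautology.

only Ł5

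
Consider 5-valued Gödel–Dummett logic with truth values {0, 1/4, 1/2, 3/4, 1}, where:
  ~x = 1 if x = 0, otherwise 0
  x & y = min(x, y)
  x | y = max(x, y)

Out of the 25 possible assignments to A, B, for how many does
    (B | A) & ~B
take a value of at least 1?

value 1: 1 assignment (counts)
value 3/4: 1 assignment
value 1/2: 1 assignment
value 1/4: 1 assignment
value 0: 21 assignments
So 1 of the 25 assignments meets the threshold.

1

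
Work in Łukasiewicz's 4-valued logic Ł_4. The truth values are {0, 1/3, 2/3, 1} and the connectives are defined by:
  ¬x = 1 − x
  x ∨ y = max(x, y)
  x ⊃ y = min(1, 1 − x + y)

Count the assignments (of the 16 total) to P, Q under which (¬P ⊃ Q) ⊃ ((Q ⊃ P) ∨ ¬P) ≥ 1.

P = 0, Q = 0 ↦ 1  ≥
P = 0, Q = 1/3 ↦ 1  ≥
P = 0, Q = 2/3 ↦ 1  ≥
P = 0, Q = 1 ↦ 1  ≥
P = 1/3, Q = 0 ↦ 1  ≥
P = 1/3, Q = 1/3 ↦ 1  ≥
P = 1/3, Q = 2/3 ↦ 2/3  <
P = 1/3, Q = 1 ↦ 2/3  <
P = 2/3, Q = 0 ↦ 1  ≥
P = 2/3, Q = 1/3 ↦ 1  ≥
P = 2/3, Q = 2/3 ↦ 1  ≥
P = 2/3, Q = 1 ↦ 2/3  <
P = 1, Q = 0 ↦ 1  ≥
P = 1, Q = 1/3 ↦ 1  ≥
P = 1, Q = 2/3 ↦ 1  ≥
P = 1, Q = 1 ↦ 1  ≥
So 13 of the 16 assignments meet the threshold.

13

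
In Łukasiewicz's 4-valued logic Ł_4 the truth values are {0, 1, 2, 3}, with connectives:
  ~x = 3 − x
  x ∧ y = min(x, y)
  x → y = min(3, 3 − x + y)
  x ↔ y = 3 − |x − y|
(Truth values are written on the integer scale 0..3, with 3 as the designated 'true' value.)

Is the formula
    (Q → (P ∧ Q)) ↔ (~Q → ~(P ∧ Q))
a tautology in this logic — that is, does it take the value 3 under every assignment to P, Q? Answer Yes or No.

Counterexample: take P = 0, Q = 1.
P ∧ Q = 0 ∧ 1 = 0
Q → (P ∧ Q) = 1 → 0 = 2
~Q = ~1 = 2
P ∧ Q = 0 ∧ 1 = 0
~(P ∧ Q) = ~0 = 3
~Q → ~(P ∧ Q) = 2 → 3 = 3
(Q → (P ∧ Q)) ↔ (~Q → ~(P ∧ Q)) = 2 ↔ 3 = 2
This gives 2 ≠ 3.

No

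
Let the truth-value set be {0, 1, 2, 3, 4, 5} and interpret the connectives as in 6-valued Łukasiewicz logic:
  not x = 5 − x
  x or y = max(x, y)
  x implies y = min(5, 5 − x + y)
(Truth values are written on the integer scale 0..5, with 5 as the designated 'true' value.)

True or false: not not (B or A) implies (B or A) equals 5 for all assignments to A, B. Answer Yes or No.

At A = 4, B = 4, for instance:
B or A = 4 or 4 = 4
not (B or A) = not 4 = 1
not not (B or A) = not 1 = 4
not not (B or A) implies (B or A) = 4 implies 4 = 5
and checking the remaining 35 assignments likewise gives ≥ 5 in every case.

Yes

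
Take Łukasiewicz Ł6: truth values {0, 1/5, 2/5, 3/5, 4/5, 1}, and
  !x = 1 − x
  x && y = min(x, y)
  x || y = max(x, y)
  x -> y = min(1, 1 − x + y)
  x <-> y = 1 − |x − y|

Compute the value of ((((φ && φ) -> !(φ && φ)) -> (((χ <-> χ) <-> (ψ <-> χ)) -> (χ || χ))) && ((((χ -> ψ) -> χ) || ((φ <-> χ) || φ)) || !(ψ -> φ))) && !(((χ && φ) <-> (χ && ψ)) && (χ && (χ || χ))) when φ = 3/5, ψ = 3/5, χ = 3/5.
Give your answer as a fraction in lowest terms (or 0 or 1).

φ && φ = 3/5 && 3/5 = 3/5
φ && φ = 3/5 && 3/5 = 3/5
!(φ && φ) = !3/5 = 2/5
(φ && φ) -> !(φ && φ) = 3/5 -> 2/5 = 4/5
χ <-> χ = 3/5 <-> 3/5 = 1
ψ <-> χ = 3/5 <-> 3/5 = 1
(χ <-> χ) <-> (ψ <-> χ) = 1 <-> 1 = 1
χ || χ = 3/5 || 3/5 = 3/5
((χ <-> χ) <-> (ψ <-> χ)) -> (χ || χ) = 1 -> 3/5 = 3/5
((φ && φ) -> !(φ && φ)) -> (((χ <-> χ) <-> (ψ <-> χ)) -> (χ || χ)) = 4/5 -> 3/5 = 4/5
χ -> ψ = 3/5 -> 3/5 = 1
(χ -> ψ) -> χ = 1 -> 3/5 = 3/5
φ <-> χ = 3/5 <-> 3/5 = 1
(φ <-> χ) || φ = 1 || 3/5 = 1
((χ -> ψ) -> χ) || ((φ <-> χ) || φ) = 3/5 || 1 = 1
ψ -> φ = 3/5 -> 3/5 = 1
!(ψ -> φ) = !1 = 0
(((χ -> ψ) -> χ) || ((φ <-> χ) || φ)) || !(ψ -> φ) = 1 || 0 = 1
(((φ && φ) -> !(φ && φ)) -> (((χ <-> χ) <-> (ψ <-> χ)) -> (χ || χ))) && ((((χ -> ψ) -> χ) || ((φ <-> χ) || φ)) || !(ψ -> φ)) = 4/5 && 1 = 4/5
χ && φ = 3/5 && 3/5 = 3/5
χ && ψ = 3/5 && 3/5 = 3/5
(χ && φ) <-> (χ && ψ) = 3/5 <-> 3/5 = 1
χ || χ = 3/5 || 3/5 = 3/5
χ && (χ || χ) = 3/5 && 3/5 = 3/5
((χ && φ) <-> (χ && ψ)) && (χ && (χ || χ)) = 1 && 3/5 = 3/5
!(((χ && φ) <-> (χ && ψ)) && (χ && (χ || χ))) = !3/5 = 2/5
((((φ && φ) -> !(φ && φ)) -> (((χ <-> χ) <-> (ψ <-> χ)) -> (χ || χ))) && ((((χ -> ψ) -> χ) || ((φ <-> χ) || φ)) || !(ψ -> φ))) && !(((χ && φ) <-> (χ && ψ)) && (χ && (χ || χ))) = 4/5 && 2/5 = 2/5

2/5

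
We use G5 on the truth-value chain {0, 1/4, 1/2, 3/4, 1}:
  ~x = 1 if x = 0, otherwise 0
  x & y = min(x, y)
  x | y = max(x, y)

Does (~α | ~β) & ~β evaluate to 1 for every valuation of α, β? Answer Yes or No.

No

Counterexample: take α = 0, β = 1/4.
~α = ~0 = 1
~β = ~1/4 = 0
~α | ~β = 1 | 0 = 1
~β = ~1/4 = 0
(~α | ~β) & ~β = 1 & 0 = 0
This gives 0 ≠ 1.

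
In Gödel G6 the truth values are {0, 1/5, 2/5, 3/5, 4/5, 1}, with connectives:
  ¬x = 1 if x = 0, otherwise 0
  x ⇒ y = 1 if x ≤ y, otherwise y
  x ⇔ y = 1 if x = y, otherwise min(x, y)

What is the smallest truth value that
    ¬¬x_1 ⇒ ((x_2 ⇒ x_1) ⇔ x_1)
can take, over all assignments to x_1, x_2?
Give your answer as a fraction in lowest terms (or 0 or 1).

Take x_1 = 1/5, x_2 = 0:
¬x_1 = ¬1/5 = 0
¬¬x_1 = ¬0 = 1
x_2 ⇒ x_1 = 0 ⇒ 1/5 = 1
(x_2 ⇒ x_1) ⇔ x_1 = 1 ⇔ 1/5 = 1/5
¬¬x_1 ⇒ ((x_2 ⇒ x_1) ⇔ x_1) = 1 ⇒ 1/5 = 1/5
No assignment yields a value below 1/5, so this is the minimum.

1/5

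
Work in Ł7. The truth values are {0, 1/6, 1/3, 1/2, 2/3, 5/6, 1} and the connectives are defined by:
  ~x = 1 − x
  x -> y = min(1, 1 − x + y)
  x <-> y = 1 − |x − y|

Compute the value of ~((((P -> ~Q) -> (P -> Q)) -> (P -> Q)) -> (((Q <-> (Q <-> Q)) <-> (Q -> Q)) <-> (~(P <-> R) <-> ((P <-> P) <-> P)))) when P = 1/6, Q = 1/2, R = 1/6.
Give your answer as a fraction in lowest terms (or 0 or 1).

~Q = ~1/2 = 1/2
P -> ~Q = 1/6 -> 1/2 = 1
P -> Q = 1/6 -> 1/2 = 1
(P -> ~Q) -> (P -> Q) = 1 -> 1 = 1
P -> Q = 1/6 -> 1/2 = 1
((P -> ~Q) -> (P -> Q)) -> (P -> Q) = 1 -> 1 = 1
Q <-> Q = 1/2 <-> 1/2 = 1
Q <-> (Q <-> Q) = 1/2 <-> 1 = 1/2
Q -> Q = 1/2 -> 1/2 = 1
(Q <-> (Q <-> Q)) <-> (Q -> Q) = 1/2 <-> 1 = 1/2
P <-> R = 1/6 <-> 1/6 = 1
~(P <-> R) = ~1 = 0
P <-> P = 1/6 <-> 1/6 = 1
(P <-> P) <-> P = 1 <-> 1/6 = 1/6
~(P <-> R) <-> ((P <-> P) <-> P) = 0 <-> 1/6 = 5/6
((Q <-> (Q <-> Q)) <-> (Q -> Q)) <-> (~(P <-> R) <-> ((P <-> P) <-> P)) = 1/2 <-> 5/6 = 2/3
(((P -> ~Q) -> (P -> Q)) -> (P -> Q)) -> (((Q <-> (Q <-> Q)) <-> (Q -> Q)) <-> (~(P <-> R) <-> ((P <-> P) <-> P))) = 1 -> 2/3 = 2/3
~((((P -> ~Q) -> (P -> Q)) -> (P -> Q)) -> (((Q <-> (Q <-> Q)) <-> (Q -> Q)) <-> (~(P <-> R) <-> ((P <-> P) <-> P)))) = ~2/3 = 1/3

1/3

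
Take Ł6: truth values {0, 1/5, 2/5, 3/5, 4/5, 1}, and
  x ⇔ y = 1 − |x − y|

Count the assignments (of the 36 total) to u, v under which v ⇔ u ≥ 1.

6

value 1: 6 assignments (counts)
value 4/5: 10 assignments
value 3/5: 8 assignments
value 2/5: 6 assignments
value 1/5: 4 assignments
value 0: 2 assignments
So 6 of the 36 assignments meet the threshold.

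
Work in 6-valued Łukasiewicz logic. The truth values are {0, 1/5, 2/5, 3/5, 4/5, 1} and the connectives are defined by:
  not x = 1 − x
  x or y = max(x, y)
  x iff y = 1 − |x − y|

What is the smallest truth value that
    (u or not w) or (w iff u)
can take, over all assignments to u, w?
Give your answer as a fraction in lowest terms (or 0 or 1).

0

Take u = 0, w = 1:
not w = not 1 = 0
u or not w = 0 or 0 = 0
w iff u = 1 iff 0 = 0
(u or not w) or (w iff u) = 0 or 0 = 0
No assignment yields a value below 0, so this is the minimum.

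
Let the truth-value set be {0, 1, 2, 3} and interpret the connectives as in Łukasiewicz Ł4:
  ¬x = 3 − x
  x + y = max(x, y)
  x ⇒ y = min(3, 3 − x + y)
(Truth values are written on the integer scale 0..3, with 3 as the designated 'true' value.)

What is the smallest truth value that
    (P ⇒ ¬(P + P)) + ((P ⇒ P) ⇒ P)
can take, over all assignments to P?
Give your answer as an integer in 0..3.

Take P = 2:
P + P = 2 + 2 = 2
¬(P + P) = ¬2 = 1
P ⇒ ¬(P + P) = 2 ⇒ 1 = 2
P ⇒ P = 2 ⇒ 2 = 3
(P ⇒ P) ⇒ P = 3 ⇒ 2 = 2
(P ⇒ ¬(P + P)) + ((P ⇒ P) ⇒ P) = 2 + 2 = 2
No assignment yields a value below 2, so this is the minimum.

2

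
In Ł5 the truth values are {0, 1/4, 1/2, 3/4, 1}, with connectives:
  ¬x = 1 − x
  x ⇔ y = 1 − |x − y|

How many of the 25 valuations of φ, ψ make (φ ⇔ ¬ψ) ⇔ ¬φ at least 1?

value 1: 7 assignments (counts)
value 3/4: 7 assignments
value 1/2: 6 assignments
value 1/4: 3 assignments
value 0: 2 assignments
So 7 of the 25 assignments meet the threshold.

7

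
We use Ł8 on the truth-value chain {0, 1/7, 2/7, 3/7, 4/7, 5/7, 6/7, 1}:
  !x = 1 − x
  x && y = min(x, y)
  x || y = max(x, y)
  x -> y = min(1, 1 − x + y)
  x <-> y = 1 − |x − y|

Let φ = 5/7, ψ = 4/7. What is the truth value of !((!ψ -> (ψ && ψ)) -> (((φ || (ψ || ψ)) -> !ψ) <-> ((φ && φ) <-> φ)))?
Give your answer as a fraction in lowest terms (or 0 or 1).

!ψ = !4/7 = 3/7
ψ && ψ = 4/7 && 4/7 = 4/7
!ψ -> (ψ && ψ) = 3/7 -> 4/7 = 1
ψ || ψ = 4/7 || 4/7 = 4/7
φ || (ψ || ψ) = 5/7 || 4/7 = 5/7
!ψ = !4/7 = 3/7
(φ || (ψ || ψ)) -> !ψ = 5/7 -> 3/7 = 5/7
φ && φ = 5/7 && 5/7 = 5/7
(φ && φ) <-> φ = 5/7 <-> 5/7 = 1
((φ || (ψ || ψ)) -> !ψ) <-> ((φ && φ) <-> φ) = 5/7 <-> 1 = 5/7
(!ψ -> (ψ && ψ)) -> (((φ || (ψ || ψ)) -> !ψ) <-> ((φ && φ) <-> φ)) = 1 -> 5/7 = 5/7
!((!ψ -> (ψ && ψ)) -> (((φ || (ψ || ψ)) -> !ψ) <-> ((φ && φ) <-> φ))) = !5/7 = 2/7

2/7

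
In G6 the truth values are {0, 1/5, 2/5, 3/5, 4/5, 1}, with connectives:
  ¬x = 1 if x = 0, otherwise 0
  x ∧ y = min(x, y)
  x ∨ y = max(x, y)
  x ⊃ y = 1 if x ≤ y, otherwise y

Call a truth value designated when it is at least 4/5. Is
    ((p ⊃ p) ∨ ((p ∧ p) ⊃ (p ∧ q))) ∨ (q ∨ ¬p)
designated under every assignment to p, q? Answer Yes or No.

Yes

At p = 0, q = 1/5, for instance:
p ⊃ p = 0 ⊃ 0 = 1
p ∧ p = 0 ∧ 0 = 0
p ∧ q = 0 ∧ 1/5 = 0
(p ∧ p) ⊃ (p ∧ q) = 0 ⊃ 0 = 1
(p ⊃ p) ∨ ((p ∧ p) ⊃ (p ∧ q)) = 1 ∨ 1 = 1
¬p = ¬0 = 1
q ∨ ¬p = 1/5 ∨ 1 = 1
((p ⊃ p) ∨ ((p ∧ p) ⊃ (p ∧ q))) ∨ (q ∨ ¬p) = 1 ∨ 1 = 1
and checking the remaining 35 assignments likewise gives ≥ 4/5 in every case.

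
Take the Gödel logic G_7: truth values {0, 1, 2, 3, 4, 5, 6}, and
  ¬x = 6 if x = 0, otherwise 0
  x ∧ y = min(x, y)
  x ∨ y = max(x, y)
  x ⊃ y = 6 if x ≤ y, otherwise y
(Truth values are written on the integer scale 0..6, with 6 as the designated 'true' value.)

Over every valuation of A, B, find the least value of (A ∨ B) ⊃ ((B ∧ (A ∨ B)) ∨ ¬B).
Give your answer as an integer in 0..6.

1

Take A = 2, B = 1:
A ∨ B = 2 ∨ 1 = 2
A ∨ B = 2 ∨ 1 = 2
B ∧ (A ∨ B) = 1 ∧ 2 = 1
¬B = ¬1 = 0
(B ∧ (A ∨ B)) ∨ ¬B = 1 ∨ 0 = 1
(A ∨ B) ⊃ ((B ∧ (A ∨ B)) ∨ ¬B) = 2 ⊃ 1 = 1
No assignment yields a value below 1, so this is the minimum.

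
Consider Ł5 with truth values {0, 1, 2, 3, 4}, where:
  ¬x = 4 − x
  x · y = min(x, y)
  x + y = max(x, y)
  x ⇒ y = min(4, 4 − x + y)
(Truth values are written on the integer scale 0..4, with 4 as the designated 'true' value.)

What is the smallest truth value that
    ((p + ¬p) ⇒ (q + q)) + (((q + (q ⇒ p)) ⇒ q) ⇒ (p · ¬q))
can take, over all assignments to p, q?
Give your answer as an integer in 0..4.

2

Take p = 0, q = 1:
¬p = ¬0 = 4
p + ¬p = 0 + 4 = 4
q + q = 1 + 1 = 1
(p + ¬p) ⇒ (q + q) = 4 ⇒ 1 = 1
q ⇒ p = 1 ⇒ 0 = 3
q + (q ⇒ p) = 1 + 3 = 3
(q + (q ⇒ p)) ⇒ q = 3 ⇒ 1 = 2
¬q = ¬1 = 3
p · ¬q = 0 · 3 = 0
((q + (q ⇒ p)) ⇒ q) ⇒ (p · ¬q) = 2 ⇒ 0 = 2
((p + ¬p) ⇒ (q + q)) + (((q + (q ⇒ p)) ⇒ q) ⇒ (p · ¬q)) = 1 + 2 = 2
No assignment yields a value below 2, so this is the minimum.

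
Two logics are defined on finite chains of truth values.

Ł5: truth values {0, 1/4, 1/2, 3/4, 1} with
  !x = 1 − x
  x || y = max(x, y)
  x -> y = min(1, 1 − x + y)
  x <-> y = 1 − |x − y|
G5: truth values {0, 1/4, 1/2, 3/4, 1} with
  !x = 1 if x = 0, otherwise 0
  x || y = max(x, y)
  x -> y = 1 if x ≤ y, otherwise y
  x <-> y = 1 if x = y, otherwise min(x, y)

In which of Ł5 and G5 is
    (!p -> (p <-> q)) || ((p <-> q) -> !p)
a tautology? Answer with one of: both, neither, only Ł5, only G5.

both

In Ł5: every assignment gives 1 — tautology.
In G5: every assignment gives 1 — tautology.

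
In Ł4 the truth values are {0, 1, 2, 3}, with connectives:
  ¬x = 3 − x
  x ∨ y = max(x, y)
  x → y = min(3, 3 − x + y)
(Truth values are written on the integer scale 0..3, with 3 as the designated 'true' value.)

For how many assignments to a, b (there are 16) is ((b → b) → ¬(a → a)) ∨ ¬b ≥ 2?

8

a = 0, b = 0 ↦ 3  ≥
a = 0, b = 1 ↦ 2  ≥
a = 0, b = 2 ↦ 1  <
a = 0, b = 3 ↦ 0  <
a = 1, b = 0 ↦ 3  ≥
a = 1, b = 1 ↦ 2  ≥
a = 1, b = 2 ↦ 1  <
a = 1, b = 3 ↦ 0  <
a = 2, b = 0 ↦ 3  ≥
a = 2, b = 1 ↦ 2  ≥
a = 2, b = 2 ↦ 1  <
a = 2, b = 3 ↦ 0  <
a = 3, b = 0 ↦ 3  ≥
a = 3, b = 1 ↦ 2  ≥
a = 3, b = 2 ↦ 1  <
a = 3, b = 3 ↦ 0  <
So 8 of the 16 assignments meet the threshold.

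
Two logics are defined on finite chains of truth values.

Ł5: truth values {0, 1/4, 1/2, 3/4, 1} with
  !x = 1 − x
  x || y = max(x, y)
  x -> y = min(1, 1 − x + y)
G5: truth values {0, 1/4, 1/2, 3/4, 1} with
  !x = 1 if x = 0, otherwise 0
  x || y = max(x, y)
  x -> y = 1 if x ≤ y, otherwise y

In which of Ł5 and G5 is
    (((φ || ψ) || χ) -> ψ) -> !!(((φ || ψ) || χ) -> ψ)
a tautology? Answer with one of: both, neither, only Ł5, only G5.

In Ł5: every assignment gives 1 — tautology.
In G5: every assignment gives 1 — tautology.

both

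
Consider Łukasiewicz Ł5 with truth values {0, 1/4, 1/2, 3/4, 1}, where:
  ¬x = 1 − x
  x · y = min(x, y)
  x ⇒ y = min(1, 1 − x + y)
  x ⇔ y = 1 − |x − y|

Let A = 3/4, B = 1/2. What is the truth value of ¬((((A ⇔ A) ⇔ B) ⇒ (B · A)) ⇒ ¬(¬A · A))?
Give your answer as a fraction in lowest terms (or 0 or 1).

1/4

A ⇔ A = 3/4 ⇔ 3/4 = 1
(A ⇔ A) ⇔ B = 1 ⇔ 1/2 = 1/2
B · A = 1/2 · 3/4 = 1/2
((A ⇔ A) ⇔ B) ⇒ (B · A) = 1/2 ⇒ 1/2 = 1
¬A = ¬3/4 = 1/4
¬A · A = 1/4 · 3/4 = 1/4
¬(¬A · A) = ¬1/4 = 3/4
(((A ⇔ A) ⇔ B) ⇒ (B · A)) ⇒ ¬(¬A · A) = 1 ⇒ 3/4 = 3/4
¬((((A ⇔ A) ⇔ B) ⇒ (B · A)) ⇒ ¬(¬A · A)) = ¬3/4 = 1/4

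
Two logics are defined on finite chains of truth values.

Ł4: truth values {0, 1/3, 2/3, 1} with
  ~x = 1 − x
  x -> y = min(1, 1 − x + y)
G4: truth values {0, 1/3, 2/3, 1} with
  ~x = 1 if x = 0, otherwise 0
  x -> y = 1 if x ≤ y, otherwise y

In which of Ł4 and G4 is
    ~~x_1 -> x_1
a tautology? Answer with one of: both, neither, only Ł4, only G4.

In Ł4: every assignment gives 1 — tautology.
In G4: at x_1 = 1/3 the value is 1/3 — not a tautology.

only Ł4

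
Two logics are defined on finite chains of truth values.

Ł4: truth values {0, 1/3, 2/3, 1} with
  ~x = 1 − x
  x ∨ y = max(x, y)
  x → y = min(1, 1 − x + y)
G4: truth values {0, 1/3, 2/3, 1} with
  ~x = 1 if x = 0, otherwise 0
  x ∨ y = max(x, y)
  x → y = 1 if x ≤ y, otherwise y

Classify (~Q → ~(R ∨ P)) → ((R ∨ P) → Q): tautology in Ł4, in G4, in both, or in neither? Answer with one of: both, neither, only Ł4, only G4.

In Ł4: every assignment gives 1 — tautology.
In G4: at P = 0, Q = 1/3, R = 2/3 the value is 1/3 — not a tautology.

only Ł4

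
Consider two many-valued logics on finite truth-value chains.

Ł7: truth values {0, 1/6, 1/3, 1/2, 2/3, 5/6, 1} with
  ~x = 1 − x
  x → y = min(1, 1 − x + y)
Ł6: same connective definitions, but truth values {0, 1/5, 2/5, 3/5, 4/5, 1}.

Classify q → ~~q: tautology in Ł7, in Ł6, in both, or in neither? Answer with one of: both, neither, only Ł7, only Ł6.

In Ł7: every assignment gives 1 — tautology.
In Ł6: every assignment gives 1 — tautology.

both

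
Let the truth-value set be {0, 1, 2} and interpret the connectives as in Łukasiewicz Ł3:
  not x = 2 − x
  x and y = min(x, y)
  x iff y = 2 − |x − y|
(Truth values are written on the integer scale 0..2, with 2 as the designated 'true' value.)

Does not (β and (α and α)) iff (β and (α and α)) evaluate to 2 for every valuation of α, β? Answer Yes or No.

No

Counterexample: take α = 0, β = 0.
α and α = 0 and 0 = 0
β and (α and α) = 0 and 0 = 0
not (β and (α and α)) = not 0 = 2
α and α = 0 and 0 = 0
β and (α and α) = 0 and 0 = 0
not (β and (α and α)) iff (β and (α and α)) = 2 iff 0 = 0
This gives 0 ≠ 2.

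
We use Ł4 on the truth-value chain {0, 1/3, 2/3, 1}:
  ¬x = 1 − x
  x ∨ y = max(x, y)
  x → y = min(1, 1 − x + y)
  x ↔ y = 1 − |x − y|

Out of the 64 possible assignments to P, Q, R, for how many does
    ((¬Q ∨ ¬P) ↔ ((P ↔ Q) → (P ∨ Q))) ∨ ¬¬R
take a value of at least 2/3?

56

value 1: 28 assignments (counts)
value 2/3: 28 assignments (counts)
value 1/3: 6 assignments
value 0: 2 assignments
So 56 of the 64 assignments meet the threshold.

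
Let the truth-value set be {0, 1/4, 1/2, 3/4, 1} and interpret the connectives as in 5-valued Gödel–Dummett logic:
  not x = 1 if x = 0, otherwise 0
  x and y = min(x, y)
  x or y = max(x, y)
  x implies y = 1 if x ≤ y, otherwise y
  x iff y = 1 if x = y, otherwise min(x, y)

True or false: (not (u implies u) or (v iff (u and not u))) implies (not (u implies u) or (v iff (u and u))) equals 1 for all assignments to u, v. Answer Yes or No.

Counterexample: take u = 1/4, v = 0.
u implies u = 1/4 implies 1/4 = 1
not (u implies u) = not 1 = 0
not u = not 1/4 = 0
u and not u = 1/4 and 0 = 0
v iff (u and not u) = 0 iff 0 = 1
not (u implies u) or (v iff (u and not u)) = 0 or 1 = 1
u implies u = 1/4 implies 1/4 = 1
not (u implies u) = not 1 = 0
u and u = 1/4 and 1/4 = 1/4
v iff (u and u) = 0 iff 1/4 = 0
not (u implies u) or (v iff (u and u)) = 0 or 0 = 0
(not (u implies u) or (v iff (u and not u))) implies (not (u implies u) or (v iff (u and u))) = 1 implies 0 = 0
This gives 0 ≠ 1.

No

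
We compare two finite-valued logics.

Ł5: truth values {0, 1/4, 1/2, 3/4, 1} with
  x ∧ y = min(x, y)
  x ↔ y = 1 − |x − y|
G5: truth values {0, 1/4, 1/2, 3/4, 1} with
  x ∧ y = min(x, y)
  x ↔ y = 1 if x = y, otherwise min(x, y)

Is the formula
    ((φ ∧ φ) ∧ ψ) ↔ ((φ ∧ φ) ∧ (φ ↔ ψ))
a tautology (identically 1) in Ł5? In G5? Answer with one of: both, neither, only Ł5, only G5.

In Ł5: at φ = 1/4, ψ = 0 the value is 3/4 — not a tautology.
In G5: every assignment gives 1 — tautology.

only G5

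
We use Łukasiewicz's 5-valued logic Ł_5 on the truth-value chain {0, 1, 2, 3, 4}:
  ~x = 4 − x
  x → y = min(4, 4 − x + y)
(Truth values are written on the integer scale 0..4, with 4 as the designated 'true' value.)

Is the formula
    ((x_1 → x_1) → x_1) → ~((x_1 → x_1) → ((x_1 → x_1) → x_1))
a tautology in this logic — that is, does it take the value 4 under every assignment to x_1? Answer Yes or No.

Counterexample: take x_1 = 3.
x_1 → x_1 = 3 → 3 = 4
(x_1 → x_1) → x_1 = 4 → 3 = 3
x_1 → x_1 = 3 → 3 = 4
(x_1 → x_1) → x_1 = 4 → 3 = 3
(x_1 → x_1) → ((x_1 → x_1) → x_1) = 4 → 3 = 3
~((x_1 → x_1) → ((x_1 → x_1) → x_1)) = ~3 = 1
((x_1 → x_1) → x_1) → ~((x_1 → x_1) → ((x_1 → x_1) → x_1)) = 3 → 1 = 2
This gives 2 ≠ 4.

No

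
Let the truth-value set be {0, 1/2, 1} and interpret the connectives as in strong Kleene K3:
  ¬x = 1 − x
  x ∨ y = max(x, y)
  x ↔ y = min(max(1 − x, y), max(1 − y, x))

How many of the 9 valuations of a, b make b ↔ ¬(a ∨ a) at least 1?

a = 0, b = 0 ↦ 0  <
a = 0, b = 1/2 ↦ 1/2  <
a = 0, b = 1 ↦ 1  ≥
a = 1/2, b = 0 ↦ 1/2  <
a = 1/2, b = 1/2 ↦ 1/2  <
a = 1/2, b = 1 ↦ 1/2  <
a = 1, b = 0 ↦ 1  ≥
a = 1, b = 1/2 ↦ 1/2  <
a = 1, b = 1 ↦ 0  <
So 2 of the 9 assignments meet the threshold.

2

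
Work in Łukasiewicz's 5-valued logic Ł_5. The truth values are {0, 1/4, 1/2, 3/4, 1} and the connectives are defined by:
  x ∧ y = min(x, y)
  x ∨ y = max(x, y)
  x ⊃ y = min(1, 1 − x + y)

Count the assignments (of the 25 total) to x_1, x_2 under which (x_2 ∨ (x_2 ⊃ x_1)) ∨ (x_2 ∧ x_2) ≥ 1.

value 1: 19 assignments (counts)
value 3/4: 5 assignments
value 1/2: 1 assignment
So 19 of the 25 assignments meet the threshold.

19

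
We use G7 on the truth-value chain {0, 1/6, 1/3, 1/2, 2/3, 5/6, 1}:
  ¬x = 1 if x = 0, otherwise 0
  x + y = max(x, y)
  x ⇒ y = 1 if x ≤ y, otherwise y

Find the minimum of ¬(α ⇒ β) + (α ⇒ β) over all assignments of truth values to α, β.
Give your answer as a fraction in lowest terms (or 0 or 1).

Take α = 1/3, β = 1/6:
α ⇒ β = 1/3 ⇒ 1/6 = 1/6
¬(α ⇒ β) = ¬1/6 = 0
α ⇒ β = 1/3 ⇒ 1/6 = 1/6
¬(α ⇒ β) + (α ⇒ β) = 0 + 1/6 = 1/6
No assignment yields a value below 1/6, so this is the minimum.

1/6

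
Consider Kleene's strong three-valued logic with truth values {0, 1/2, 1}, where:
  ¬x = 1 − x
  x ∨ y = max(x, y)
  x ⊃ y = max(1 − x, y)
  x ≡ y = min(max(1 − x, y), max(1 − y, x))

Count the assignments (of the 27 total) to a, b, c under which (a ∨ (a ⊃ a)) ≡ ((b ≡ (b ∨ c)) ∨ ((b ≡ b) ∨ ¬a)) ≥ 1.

value 1: 15 assignments (counts)
value 1/2: 12 assignments
So 15 of the 27 assignments meet the threshold.

15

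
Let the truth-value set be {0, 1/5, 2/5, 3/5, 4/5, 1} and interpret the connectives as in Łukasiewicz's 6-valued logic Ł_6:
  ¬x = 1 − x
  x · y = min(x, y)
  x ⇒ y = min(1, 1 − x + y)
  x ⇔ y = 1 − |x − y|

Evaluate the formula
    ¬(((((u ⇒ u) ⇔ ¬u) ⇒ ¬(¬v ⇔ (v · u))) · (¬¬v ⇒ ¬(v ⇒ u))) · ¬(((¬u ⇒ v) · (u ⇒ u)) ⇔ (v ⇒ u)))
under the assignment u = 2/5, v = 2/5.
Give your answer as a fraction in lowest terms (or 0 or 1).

4/5

u ⇒ u = 2/5 ⇒ 2/5 = 1
¬u = ¬2/5 = 3/5
(u ⇒ u) ⇔ ¬u = 1 ⇔ 3/5 = 3/5
¬v = ¬2/5 = 3/5
v · u = 2/5 · 2/5 = 2/5
¬v ⇔ (v · u) = 3/5 ⇔ 2/5 = 4/5
¬(¬v ⇔ (v · u)) = ¬4/5 = 1/5
((u ⇒ u) ⇔ ¬u) ⇒ ¬(¬v ⇔ (v · u)) = 3/5 ⇒ 1/5 = 3/5
¬v = ¬2/5 = 3/5
¬¬v = ¬3/5 = 2/5
v ⇒ u = 2/5 ⇒ 2/5 = 1
¬(v ⇒ u) = ¬1 = 0
¬¬v ⇒ ¬(v ⇒ u) = 2/5 ⇒ 0 = 3/5
(((u ⇒ u) ⇔ ¬u) ⇒ ¬(¬v ⇔ (v · u))) · (¬¬v ⇒ ¬(v ⇒ u)) = 3/5 · 3/5 = 3/5
¬u = ¬2/5 = 3/5
¬u ⇒ v = 3/5 ⇒ 2/5 = 4/5
u ⇒ u = 2/5 ⇒ 2/5 = 1
(¬u ⇒ v) · (u ⇒ u) = 4/5 · 1 = 4/5
v ⇒ u = 2/5 ⇒ 2/5 = 1
((¬u ⇒ v) · (u ⇒ u)) ⇔ (v ⇒ u) = 4/5 ⇔ 1 = 4/5
¬(((¬u ⇒ v) · (u ⇒ u)) ⇔ (v ⇒ u)) = ¬4/5 = 1/5
((((u ⇒ u) ⇔ ¬u) ⇒ ¬(¬v ⇔ (v · u))) · (¬¬v ⇒ ¬(v ⇒ u))) · ¬(((¬u ⇒ v) · (u ⇒ u)) ⇔ (v ⇒ u)) = 3/5 · 1/5 = 1/5
¬(((((u ⇒ u) ⇔ ¬u) ⇒ ¬(¬v ⇔ (v · u))) · (¬¬v ⇒ ¬(v ⇒ u))) · ¬(((¬u ⇒ v) · (u ⇒ u)) ⇔ (v ⇒ u))) = ¬1/5 = 4/5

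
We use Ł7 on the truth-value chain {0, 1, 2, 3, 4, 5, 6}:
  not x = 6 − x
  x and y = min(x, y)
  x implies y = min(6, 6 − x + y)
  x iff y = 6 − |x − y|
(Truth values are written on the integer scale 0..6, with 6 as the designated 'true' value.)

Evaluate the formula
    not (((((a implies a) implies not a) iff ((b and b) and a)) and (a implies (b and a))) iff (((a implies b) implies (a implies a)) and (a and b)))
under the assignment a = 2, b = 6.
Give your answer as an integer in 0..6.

2

a implies a = 2 implies 2 = 6
not a = not 2 = 4
(a implies a) implies not a = 6 implies 4 = 4
b and b = 6 and 6 = 6
(b and b) and a = 6 and 2 = 2
((a implies a) implies not a) iff ((b and b) and a) = 4 iff 2 = 4
b and a = 6 and 2 = 2
a implies (b and a) = 2 implies 2 = 6
(((a implies a) implies not a) iff ((b and b) and a)) and (a implies (b and a)) = 4 and 6 = 4
a implies b = 2 implies 6 = 6
a implies a = 2 implies 2 = 6
(a implies b) implies (a implies a) = 6 implies 6 = 6
a and b = 2 and 6 = 2
((a implies b) implies (a implies a)) and (a and b) = 6 and 2 = 2
((((a implies a) implies not a) iff ((b and b) and a)) and (a implies (b and a))) iff (((a implies b) implies (a implies a)) and (a and b)) = 4 iff 2 = 4
not (((((a implies a) implies not a) iff ((b and b) and a)) and (a implies (b and a))) iff (((a implies b) implies (a implies a)) and (a and b))) = not 4 = 2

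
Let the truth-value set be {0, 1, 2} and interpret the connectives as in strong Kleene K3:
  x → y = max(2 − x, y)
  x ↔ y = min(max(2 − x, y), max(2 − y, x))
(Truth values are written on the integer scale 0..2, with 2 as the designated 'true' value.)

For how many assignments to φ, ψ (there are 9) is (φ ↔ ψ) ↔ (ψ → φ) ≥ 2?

φ = 0, ψ = 0 ↦ 2  ≥
φ = 0, ψ = 1 ↦ 1  <
φ = 0, ψ = 2 ↦ 2  ≥
φ = 1, ψ = 0 ↦ 1  <
φ = 1, ψ = 1 ↦ 1  <
φ = 1, ψ = 2 ↦ 1  <
φ = 2, ψ = 0 ↦ 0  <
φ = 2, ψ = 1 ↦ 1  <
φ = 2, ψ = 2 ↦ 2  ≥
So 3 of the 9 assignments meet the threshold.

3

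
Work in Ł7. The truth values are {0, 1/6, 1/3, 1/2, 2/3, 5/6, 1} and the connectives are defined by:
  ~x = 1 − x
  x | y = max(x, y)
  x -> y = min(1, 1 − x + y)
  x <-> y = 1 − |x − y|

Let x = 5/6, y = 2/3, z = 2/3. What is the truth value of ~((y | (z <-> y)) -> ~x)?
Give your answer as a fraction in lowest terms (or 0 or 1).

z <-> y = 2/3 <-> 2/3 = 1
y | (z <-> y) = 2/3 | 1 = 1
~x = ~5/6 = 1/6
(y | (z <-> y)) -> ~x = 1 -> 1/6 = 1/6
~((y | (z <-> y)) -> ~x) = ~1/6 = 5/6

5/6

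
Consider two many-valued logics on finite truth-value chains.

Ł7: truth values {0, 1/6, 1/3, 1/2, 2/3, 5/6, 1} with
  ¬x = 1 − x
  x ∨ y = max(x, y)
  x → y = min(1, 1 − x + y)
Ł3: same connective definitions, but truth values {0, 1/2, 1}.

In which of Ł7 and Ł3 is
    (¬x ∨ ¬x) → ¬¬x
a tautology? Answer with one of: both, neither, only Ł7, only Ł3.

neither

In Ł7: at x = 0 the value is 0 — not a tautology.
In Ł3: at x = 0 the value is 0 — not a tautology.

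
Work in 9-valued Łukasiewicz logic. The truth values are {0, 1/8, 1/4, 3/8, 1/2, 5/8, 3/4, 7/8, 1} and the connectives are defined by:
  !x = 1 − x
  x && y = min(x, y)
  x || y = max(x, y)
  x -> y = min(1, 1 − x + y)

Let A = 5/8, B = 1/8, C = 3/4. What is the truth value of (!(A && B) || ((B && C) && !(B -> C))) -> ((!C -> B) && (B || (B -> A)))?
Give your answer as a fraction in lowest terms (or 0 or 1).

1

A && B = 5/8 && 1/8 = 1/8
!(A && B) = !1/8 = 7/8
B && C = 1/8 && 3/4 = 1/8
B -> C = 1/8 -> 3/4 = 1
!(B -> C) = !1 = 0
(B && C) && !(B -> C) = 1/8 && 0 = 0
!(A && B) || ((B && C) && !(B -> C)) = 7/8 || 0 = 7/8
!C = !3/4 = 1/4
!C -> B = 1/4 -> 1/8 = 7/8
B -> A = 1/8 -> 5/8 = 1
B || (B -> A) = 1/8 || 1 = 1
(!C -> B) && (B || (B -> A)) = 7/8 && 1 = 7/8
(!(A && B) || ((B && C) && !(B -> C))) -> ((!C -> B) && (B || (B -> A))) = 7/8 -> 7/8 = 1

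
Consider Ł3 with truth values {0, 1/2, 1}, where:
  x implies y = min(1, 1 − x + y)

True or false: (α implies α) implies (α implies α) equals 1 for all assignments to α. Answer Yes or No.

α = 0 ↦ 1
α = 1/2 ↦ 1
α = 1 ↦ 1
Every assignment gives a value ≥ 1.

Yes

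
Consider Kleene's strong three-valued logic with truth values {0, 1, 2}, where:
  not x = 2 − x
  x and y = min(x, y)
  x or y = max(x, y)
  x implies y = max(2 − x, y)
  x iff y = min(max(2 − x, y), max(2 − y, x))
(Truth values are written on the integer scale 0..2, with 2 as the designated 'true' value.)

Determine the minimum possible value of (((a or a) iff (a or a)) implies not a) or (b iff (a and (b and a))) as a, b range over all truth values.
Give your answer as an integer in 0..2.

1

Take a = 1, b = 1:
a or a = 1 or 1 = 1
a or a = 1 or 1 = 1
(a or a) iff (a or a) = 1 iff 1 = 1
not a = not 1 = 1
((a or a) iff (a or a)) implies not a = 1 implies 1 = 1
b and a = 1 and 1 = 1
a and (b and a) = 1 and 1 = 1
b iff (a and (b and a)) = 1 iff 1 = 1
(((a or a) iff (a or a)) implies not a) or (b iff (a and (b and a))) = 1 or 1 = 1
No assignment yields a value below 1, so this is the minimum.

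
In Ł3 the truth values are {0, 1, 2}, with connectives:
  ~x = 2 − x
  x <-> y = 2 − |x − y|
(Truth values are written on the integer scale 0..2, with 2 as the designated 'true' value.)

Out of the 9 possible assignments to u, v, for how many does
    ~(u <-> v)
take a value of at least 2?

2

u = 0, v = 0 ↦ 0  <
u = 0, v = 1 ↦ 1  <
u = 0, v = 2 ↦ 2  ≥
u = 1, v = 0 ↦ 1  <
u = 1, v = 1 ↦ 0  <
u = 1, v = 2 ↦ 1  <
u = 2, v = 0 ↦ 2  ≥
u = 2, v = 1 ↦ 1  <
u = 2, v = 2 ↦ 0  <
So 2 of the 9 assignments meet the threshold.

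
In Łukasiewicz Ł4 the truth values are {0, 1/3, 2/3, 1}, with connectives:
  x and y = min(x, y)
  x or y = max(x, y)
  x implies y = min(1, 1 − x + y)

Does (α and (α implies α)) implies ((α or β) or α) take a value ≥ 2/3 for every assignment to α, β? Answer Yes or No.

α = 0, β = 0 ↦ 1
α = 0, β = 1/3 ↦ 1
α = 0, β = 2/3 ↦ 1
α = 0, β = 1 ↦ 1
α = 1/3, β = 0 ↦ 1
α = 1/3, β = 1/3 ↦ 1
α = 1/3, β = 2/3 ↦ 1
α = 1/3, β = 1 ↦ 1
α = 2/3, β = 0 ↦ 1
α = 2/3, β = 1/3 ↦ 1
α = 2/3, β = 2/3 ↦ 1
α = 2/3, β = 1 ↦ 1
α = 1, β = 0 ↦ 1
α = 1, β = 1/3 ↦ 1
α = 1, β = 2/3 ↦ 1
α = 1, β = 1 ↦ 1
Every assignment gives a value ≥ 2/3.

Yes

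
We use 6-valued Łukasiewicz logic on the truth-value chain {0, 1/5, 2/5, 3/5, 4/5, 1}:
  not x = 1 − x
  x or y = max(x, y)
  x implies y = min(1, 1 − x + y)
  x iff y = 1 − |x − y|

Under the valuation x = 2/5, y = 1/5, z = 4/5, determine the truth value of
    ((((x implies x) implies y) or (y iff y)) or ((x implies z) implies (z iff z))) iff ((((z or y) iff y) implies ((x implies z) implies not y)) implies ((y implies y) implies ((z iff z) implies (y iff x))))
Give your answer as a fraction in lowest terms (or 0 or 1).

x implies x = 2/5 implies 2/5 = 1
(x implies x) implies y = 1 implies 1/5 = 1/5
y iff y = 1/5 iff 1/5 = 1
((x implies x) implies y) or (y iff y) = 1/5 or 1 = 1
x implies z = 2/5 implies 4/5 = 1
z iff z = 4/5 iff 4/5 = 1
(x implies z) implies (z iff z) = 1 implies 1 = 1
(((x implies x) implies y) or (y iff y)) or ((x implies z) implies (z iff z)) = 1 or 1 = 1
z or y = 4/5 or 1/5 = 4/5
(z or y) iff y = 4/5 iff 1/5 = 2/5
x implies z = 2/5 implies 4/5 = 1
not y = not 1/5 = 4/5
(x implies z) implies not y = 1 implies 4/5 = 4/5
((z or y) iff y) implies ((x implies z) implies not y) = 2/5 implies 4/5 = 1
y implies y = 1/5 implies 1/5 = 1
z iff z = 4/5 iff 4/5 = 1
y iff x = 1/5 iff 2/5 = 4/5
(z iff z) implies (y iff x) = 1 implies 4/5 = 4/5
(y implies y) implies ((z iff z) implies (y iff x)) = 1 implies 4/5 = 4/5
(((z or y) iff y) implies ((x implies z) implies not y)) implies ((y implies y) implies ((z iff z) implies (y iff x))) = 1 implies 4/5 = 4/5
((((x implies x) implies y) or (y iff y)) or ((x implies z) implies (z iff z))) iff ((((z or y) iff y) implies ((x implies z) implies not y)) implies ((y implies y) implies ((z iff z) implies (y iff x)))) = 1 iff 4/5 = 4/5

4/5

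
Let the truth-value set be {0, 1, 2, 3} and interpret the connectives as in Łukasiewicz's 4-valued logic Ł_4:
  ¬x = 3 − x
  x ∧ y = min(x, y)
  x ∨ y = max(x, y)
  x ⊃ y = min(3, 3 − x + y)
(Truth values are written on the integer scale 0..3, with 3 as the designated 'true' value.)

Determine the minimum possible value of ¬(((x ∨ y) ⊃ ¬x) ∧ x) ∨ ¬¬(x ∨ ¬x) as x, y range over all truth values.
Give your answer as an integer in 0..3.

Take x = 1, y = 0:
x ∨ y = 1 ∨ 0 = 1
¬x = ¬1 = 2
(x ∨ y) ⊃ ¬x = 1 ⊃ 2 = 3
((x ∨ y) ⊃ ¬x) ∧ x = 3 ∧ 1 = 1
¬(((x ∨ y) ⊃ ¬x) ∧ x) = ¬1 = 2
¬x = ¬1 = 2
x ∨ ¬x = 1 ∨ 2 = 2
¬(x ∨ ¬x) = ¬2 = 1
¬¬(x ∨ ¬x) = ¬1 = 2
¬(((x ∨ y) ⊃ ¬x) ∧ x) ∨ ¬¬(x ∨ ¬x) = 2 ∨ 2 = 2
No assignment yields a value below 2, so this is the minimum.

2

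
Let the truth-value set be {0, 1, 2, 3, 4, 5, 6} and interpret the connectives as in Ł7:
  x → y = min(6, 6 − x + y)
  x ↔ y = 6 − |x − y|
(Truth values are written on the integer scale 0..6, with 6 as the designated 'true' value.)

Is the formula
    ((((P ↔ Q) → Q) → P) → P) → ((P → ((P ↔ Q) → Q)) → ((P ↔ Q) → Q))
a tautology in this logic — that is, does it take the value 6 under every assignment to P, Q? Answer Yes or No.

At P = 5, Q = 0, for instance:
P ↔ Q = 5 ↔ 0 = 1
(P ↔ Q) → Q = 1 → 0 = 5
((P ↔ Q) → Q) → P = 5 → 5 = 6
(((P ↔ Q) → Q) → P) → P = 6 → 5 = 5
P → ((P ↔ Q) → Q) = 5 → 5 = 6
(P → ((P ↔ Q) → Q)) → ((P ↔ Q) → Q) = 6 → 5 = 5
((((P ↔ Q) → Q) → P) → P) → ((P → ((P ↔ Q) → Q)) → ((P ↔ Q) → Q)) = 5 → 5 = 6
and checking the remaining 48 assignments likewise gives ≥ 6 in every case.

Yes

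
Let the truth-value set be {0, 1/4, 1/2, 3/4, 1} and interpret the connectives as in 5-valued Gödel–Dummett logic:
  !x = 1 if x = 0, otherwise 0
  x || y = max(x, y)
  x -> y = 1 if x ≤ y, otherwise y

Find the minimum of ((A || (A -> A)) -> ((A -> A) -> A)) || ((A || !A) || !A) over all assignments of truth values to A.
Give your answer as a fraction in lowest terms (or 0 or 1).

Take A = 1/4:
A -> A = 1/4 -> 1/4 = 1
A || (A -> A) = 1/4 || 1 = 1
A -> A = 1/4 -> 1/4 = 1
(A -> A) -> A = 1 -> 1/4 = 1/4
(A || (A -> A)) -> ((A -> A) -> A) = 1 -> 1/4 = 1/4
!A = !1/4 = 0
A || !A = 1/4 || 0 = 1/4
!A = !1/4 = 0
(A || !A) || !A = 1/4 || 0 = 1/4
((A || (A -> A)) -> ((A -> A) -> A)) || ((A || !A) || !A) = 1/4 || 1/4 = 1/4
No assignment yields a value below 1/4, so this is the minimum.

1/4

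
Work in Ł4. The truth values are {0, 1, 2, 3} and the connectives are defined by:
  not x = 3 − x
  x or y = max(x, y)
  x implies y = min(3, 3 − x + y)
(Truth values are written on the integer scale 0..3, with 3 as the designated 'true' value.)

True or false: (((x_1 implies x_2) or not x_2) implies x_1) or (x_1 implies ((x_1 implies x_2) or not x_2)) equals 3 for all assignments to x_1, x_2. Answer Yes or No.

Yes

x_1 = 0, x_2 = 0 ↦ 3
x_1 = 0, x_2 = 1 ↦ 3
x_1 = 0, x_2 = 2 ↦ 3
x_1 = 0, x_2 = 3 ↦ 3
x_1 = 1, x_2 = 0 ↦ 3
x_1 = 1, x_2 = 1 ↦ 3
x_1 = 1, x_2 = 2 ↦ 3
x_1 = 1, x_2 = 3 ↦ 3
x_1 = 2, x_2 = 0 ↦ 3
x_1 = 2, x_2 = 1 ↦ 3
x_1 = 2, x_2 = 2 ↦ 3
x_1 = 2, x_2 = 3 ↦ 3
x_1 = 3, x_2 = 0 ↦ 3
x_1 = 3, x_2 = 1 ↦ 3
x_1 = 3, x_2 = 2 ↦ 3
x_1 = 3, x_2 = 3 ↦ 3
Every assignment gives a value ≥ 3.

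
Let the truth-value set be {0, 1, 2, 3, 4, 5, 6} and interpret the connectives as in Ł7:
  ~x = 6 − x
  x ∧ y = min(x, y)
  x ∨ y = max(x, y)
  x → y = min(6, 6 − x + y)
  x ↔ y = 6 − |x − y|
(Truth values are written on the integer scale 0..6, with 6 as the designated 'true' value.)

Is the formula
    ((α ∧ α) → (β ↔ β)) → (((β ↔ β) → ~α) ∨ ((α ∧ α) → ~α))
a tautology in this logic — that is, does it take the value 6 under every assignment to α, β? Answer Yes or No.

Counterexample: take α = 4, β = 0.
α ∧ α = 4 ∧ 4 = 4
β ↔ β = 0 ↔ 0 = 6
(α ∧ α) → (β ↔ β) = 4 → 6 = 6
β ↔ β = 0 ↔ 0 = 6
~α = ~4 = 2
(β ↔ β) → ~α = 6 → 2 = 2
α ∧ α = 4 ∧ 4 = 4
(α ∧ α) → ~α = 4 → 2 = 4
((β ↔ β) → ~α) ∨ ((α ∧ α) → ~α) = 2 ∨ 4 = 4
((α ∧ α) → (β ↔ β)) → (((β ↔ β) → ~α) ∨ ((α ∧ α) → ~α)) = 6 → 4 = 4
This gives 4 ≠ 6.

No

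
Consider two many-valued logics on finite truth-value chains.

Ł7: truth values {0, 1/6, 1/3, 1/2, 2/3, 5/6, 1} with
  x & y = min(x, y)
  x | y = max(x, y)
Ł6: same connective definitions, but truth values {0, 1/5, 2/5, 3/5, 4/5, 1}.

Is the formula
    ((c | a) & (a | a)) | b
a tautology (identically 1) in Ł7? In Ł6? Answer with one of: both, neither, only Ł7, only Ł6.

In Ł7: at a = 0, b = 0, c = 0 the value is 0 — not a tautology.
In Ł6: at a = 0, b = 0, c = 0 the value is 0 — not a tautology.

neither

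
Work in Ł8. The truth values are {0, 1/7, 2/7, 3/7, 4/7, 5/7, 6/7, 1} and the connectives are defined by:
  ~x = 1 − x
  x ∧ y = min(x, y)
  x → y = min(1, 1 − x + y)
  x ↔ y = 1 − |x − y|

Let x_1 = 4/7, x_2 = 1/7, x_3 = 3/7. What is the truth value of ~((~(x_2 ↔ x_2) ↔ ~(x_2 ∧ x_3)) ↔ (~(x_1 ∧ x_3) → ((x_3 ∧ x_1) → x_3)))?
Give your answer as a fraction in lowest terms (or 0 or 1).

x_2 ↔ x_2 = 1/7 ↔ 1/7 = 1
~(x_2 ↔ x_2) = ~1 = 0
x_2 ∧ x_3 = 1/7 ∧ 3/7 = 1/7
~(x_2 ∧ x_3) = ~1/7 = 6/7
~(x_2 ↔ x_2) ↔ ~(x_2 ∧ x_3) = 0 ↔ 6/7 = 1/7
x_1 ∧ x_3 = 4/7 ∧ 3/7 = 3/7
~(x_1 ∧ x_3) = ~3/7 = 4/7
x_3 ∧ x_1 = 3/7 ∧ 4/7 = 3/7
(x_3 ∧ x_1) → x_3 = 3/7 → 3/7 = 1
~(x_1 ∧ x_3) → ((x_3 ∧ x_1) → x_3) = 4/7 → 1 = 1
(~(x_2 ↔ x_2) ↔ ~(x_2 ∧ x_3)) ↔ (~(x_1 ∧ x_3) → ((x_3 ∧ x_1) → x_3)) = 1/7 ↔ 1 = 1/7
~((~(x_2 ↔ x_2) ↔ ~(x_2 ∧ x_3)) ↔ (~(x_1 ∧ x_3) → ((x_3 ∧ x_1) → x_3))) = ~1/7 = 6/7

6/7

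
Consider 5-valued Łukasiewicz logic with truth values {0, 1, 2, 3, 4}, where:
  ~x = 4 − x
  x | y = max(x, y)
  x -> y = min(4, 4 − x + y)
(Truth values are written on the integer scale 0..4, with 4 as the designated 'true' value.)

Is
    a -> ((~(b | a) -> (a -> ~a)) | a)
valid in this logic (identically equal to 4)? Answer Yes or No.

At a = 2, b = 2, for instance:
b | a = 2 | 2 = 2
~(b | a) = ~2 = 2
~a = ~2 = 2
a -> ~a = 2 -> 2 = 4
~(b | a) -> (a -> ~a) = 2 -> 4 = 4
(~(b | a) -> (a -> ~a)) | a = 4 | 2 = 4
a -> ((~(b | a) -> (a -> ~a)) | a) = 2 -> 4 = 4
and checking the remaining 24 assignments likewise gives ≥ 4 in every case.

Yes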